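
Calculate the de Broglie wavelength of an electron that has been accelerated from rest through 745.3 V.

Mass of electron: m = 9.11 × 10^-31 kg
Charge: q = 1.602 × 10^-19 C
4.49 × 10^-11 m

When a particle is accelerated through voltage V, it gains kinetic energy KE = qV.

The de Broglie wavelength is then λ = h/√(2mqV):

λ = h/√(2mqV)
λ = (6.626 × 10^-34 J·s) / √(2 × 9.11 × 10^-31 kg × 1.602 × 10^-19 C × 745.3 V)
λ = 4.49 × 10^-11 m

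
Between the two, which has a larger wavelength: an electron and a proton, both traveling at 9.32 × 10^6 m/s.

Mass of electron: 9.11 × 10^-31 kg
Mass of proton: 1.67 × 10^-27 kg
The electron has the longer wavelength.

Using λ = h/(mv), since both particles have the same velocity, the wavelength depends only on mass.

For electron: λ₁ = h/(m₁v) = 7.80 × 10^-11 m
For proton: λ₂ = h/(m₂v) = 4.26 × 10^-14 m

Since λ ∝ 1/m at constant velocity, the lighter particle has the longer wavelength.

The electron has the longer de Broglie wavelength.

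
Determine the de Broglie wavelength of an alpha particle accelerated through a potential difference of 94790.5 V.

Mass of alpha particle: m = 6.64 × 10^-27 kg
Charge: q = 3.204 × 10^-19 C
3.30 × 10^-14 m

When a particle is accelerated through voltage V, it gains kinetic energy KE = qV.

The de Broglie wavelength is then λ = h/√(2mqV):

λ = h/√(2mqV)
λ = (6.626 × 10^-34 J·s) / √(2 × 6.64 × 10^-27 kg × 3.204 × 10^-19 C × 94790.5 V)
λ = 3.30 × 10^-14 m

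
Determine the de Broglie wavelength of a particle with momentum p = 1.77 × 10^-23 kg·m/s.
3.74 × 10^-11 m

Using the de Broglie relation λ = h/p:

λ = h/p
λ = (6.626 × 10^-34 J·s) / (1.77 × 10^-23 kg·m/s)
λ = 3.74 × 10^-11 m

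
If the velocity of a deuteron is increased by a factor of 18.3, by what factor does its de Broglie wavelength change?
The wavelength decreases by a factor of 18.3.

From λ = h/(mv), the wavelength is inversely proportional to velocity:

λ ∝ 1/v

If v → 18.3v, then λ → λ/18.3

When velocity is increased by a factor of 18.3, the wavelength decreases by a factor of 18.3.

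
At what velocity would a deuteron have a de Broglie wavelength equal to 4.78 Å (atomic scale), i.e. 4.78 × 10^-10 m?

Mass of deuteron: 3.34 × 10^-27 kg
4.15 × 10^2 m/s

From λ = h/(mv), solve for v:

v = h/(mλ)
v = (6.626 × 10^-34 J·s) / (3.34 × 10^-27 kg × 4.78 × 10^-10 m)
v = 4.15 × 10^2 m/s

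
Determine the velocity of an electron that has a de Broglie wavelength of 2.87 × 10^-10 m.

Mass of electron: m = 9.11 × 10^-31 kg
2.53 × 10^6 m/s

From the de Broglie relation λ = h/(mv), we solve for v:

v = h/(mλ)
v = (6.626 × 10^-34 J·s) / (9.11 × 10^-31 kg × 2.87 × 10^-10 m)
v = 2.53 × 10^6 m/s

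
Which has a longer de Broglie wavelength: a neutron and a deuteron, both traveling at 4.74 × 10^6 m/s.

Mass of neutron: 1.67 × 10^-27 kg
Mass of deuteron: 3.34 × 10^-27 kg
The neutron has the longer wavelength.

Using λ = h/(mv), since both particles have the same velocity, the wavelength depends only on mass.

For neutron: λ₁ = h/(m₁v) = 8.37 × 10^-14 m
For deuteron: λ₂ = h/(m₂v) = 4.19 × 10^-14 m

Since λ ∝ 1/m at constant velocity, the lighter particle has the longer wavelength.

The neutron has the longer de Broglie wavelength.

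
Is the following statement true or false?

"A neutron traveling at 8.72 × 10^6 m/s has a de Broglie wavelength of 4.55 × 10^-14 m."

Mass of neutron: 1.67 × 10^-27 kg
True

The claim is correct.

Using λ = h/(mv):
λ = (6.626 × 10^-34 J·s) / (1.67 × 10^-27 kg × 8.72 × 10^6 m/s)
λ = 4.55 × 10^-14 m

This matches the claimed value.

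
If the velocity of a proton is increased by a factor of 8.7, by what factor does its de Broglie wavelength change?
The wavelength decreases by a factor of 8.7.

From λ = h/(mv), the wavelength is inversely proportional to velocity:

λ ∝ 1/v

If v → 8.7v, then λ → λ/8.7

When velocity is increased by a factor of 8.7, the wavelength decreases by a factor of 8.7.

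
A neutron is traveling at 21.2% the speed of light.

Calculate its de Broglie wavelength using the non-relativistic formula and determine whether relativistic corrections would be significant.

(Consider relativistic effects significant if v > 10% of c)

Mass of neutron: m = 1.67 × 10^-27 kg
Yes, relativistic corrections are needed.

Using the non-relativistic de Broglie formula λ = h/(mv):

v = 21.2% × c = 6.356 × 10^7 m/s

λ = h/(mv)
λ = (6.626 × 10^-34 J·s) / (1.67 × 10^-27 kg × 6.356 × 10^7 m/s)
λ = 6.24 × 10^-15 m

Since v = 21.2% of c > 10% of c, relativistic corrections ARE significant and the actual wavelength would differ from this non-relativistic estimate.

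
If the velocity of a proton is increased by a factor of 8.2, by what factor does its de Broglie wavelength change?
The wavelength decreases by a factor of 8.2.

From λ = h/(mv), the wavelength is inversely proportional to velocity:

λ ∝ 1/v

If v → 8.2v, then λ → λ/8.2

When velocity is increased by a factor of 8.2, the wavelength decreases by a factor of 8.2.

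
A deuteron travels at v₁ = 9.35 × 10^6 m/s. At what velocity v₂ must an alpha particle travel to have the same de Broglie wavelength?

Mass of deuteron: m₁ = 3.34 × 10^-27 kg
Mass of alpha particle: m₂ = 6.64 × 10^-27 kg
v₂ = 4.70 × 10^6 m/s

For equal de Broglie wavelengths: λ₁ = λ₂

h/(m₁v₁) = h/(m₂v₂)
m₁v₁ = m₂v₂
v₂ = v₁ · (m₁/m₂)

v₂ = 9.35 × 10^6 m/s × (3.34 × 10^-27 kg / 6.64 × 10^-27 kg)
v₂ = 4.70 × 10^6 m/s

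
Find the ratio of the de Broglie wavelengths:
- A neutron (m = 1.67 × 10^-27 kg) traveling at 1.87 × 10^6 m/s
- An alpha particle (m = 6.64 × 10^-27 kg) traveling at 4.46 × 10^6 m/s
λ₁/λ₂ = 9.48

Using λ = h/(mv):

λ₁ = h/(m₁v₁) = 2.12 × 10^-13 m
λ₂ = h/(m₂v₂) = 2.24 × 10^-14 m

Ratio λ₁/λ₂ = (m₂v₂)/(m₁v₁)
         = (6.64 × 10^-27 kg × 4.46 × 10^6 m/s) / (1.67 × 10^-27 kg × 1.87 × 10^6 m/s)
         = 9.48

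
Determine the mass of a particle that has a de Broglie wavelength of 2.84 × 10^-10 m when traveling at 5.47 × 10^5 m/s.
4.27 × 10^-30 kg

From the de Broglie relation λ = h/(mv), we solve for m:

m = h/(λv)
m = (6.626 × 10^-34 J·s) / (2.84 × 10^-10 m × 5.47 × 10^5 m/s)
m = 4.27 × 10^-30 kg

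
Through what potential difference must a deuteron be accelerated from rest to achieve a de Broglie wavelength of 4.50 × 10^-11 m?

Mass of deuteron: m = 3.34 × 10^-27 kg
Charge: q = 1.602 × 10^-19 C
2.03 × 10^-1 V

From λ = h/√(2mqV), we solve for V:

λ² = h²/(2mqV)
V = h²/(2mqλ²)
V = (6.626 × 10^-34 J·s)² / (2 × 3.34 × 10^-27 kg × 1.602 × 10^-19 C × (4.50 × 10^-11 m)²)
V = 2.03 × 10^-1 V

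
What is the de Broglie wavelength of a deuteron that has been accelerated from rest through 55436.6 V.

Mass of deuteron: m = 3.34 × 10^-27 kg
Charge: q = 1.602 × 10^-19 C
8.60 × 10^-14 m

When a particle is accelerated through voltage V, it gains kinetic energy KE = qV.

The de Broglie wavelength is then λ = h/√(2mqV):

λ = h/√(2mqV)
λ = (6.626 × 10^-34 J·s) / √(2 × 3.34 × 10^-27 kg × 1.602 × 10^-19 C × 55436.6 V)
λ = 8.60 × 10^-14 m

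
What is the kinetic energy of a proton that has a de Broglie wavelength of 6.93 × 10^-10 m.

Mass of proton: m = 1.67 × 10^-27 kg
2.74 × 10^-22 J (or 1.71 × 10^-3 eV)

From λ = h/√(2mKE), we solve for KE:

λ² = h²/(2mKE)
KE = h²/(2mλ²)
KE = (6.626 × 10^-34 J·s)² / (2 × 1.67 × 10^-27 kg × (6.93 × 10^-10 m)²)
KE = 2.74 × 10^-22 J
KE = 1.71 × 10^-3 eV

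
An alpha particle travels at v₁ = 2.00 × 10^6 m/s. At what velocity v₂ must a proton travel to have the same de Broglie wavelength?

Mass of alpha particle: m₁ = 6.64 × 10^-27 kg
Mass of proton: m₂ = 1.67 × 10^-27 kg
v₂ = 7.95 × 10^6 m/s

For equal de Broglie wavelengths: λ₁ = λ₂

h/(m₁v₁) = h/(m₂v₂)
m₁v₁ = m₂v₂
v₂ = v₁ · (m₁/m₂)

v₂ = 2.00 × 10^6 m/s × (6.64 × 10^-27 kg / 1.67 × 10^-27 kg)
v₂ = 7.95 × 10^6 m/s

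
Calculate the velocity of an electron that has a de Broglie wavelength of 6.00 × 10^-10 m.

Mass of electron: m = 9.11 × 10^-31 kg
1.21 × 10^6 m/s

From the de Broglie relation λ = h/(mv), we solve for v:

v = h/(mλ)
v = (6.626 × 10^-34 J·s) / (9.11 × 10^-31 kg × 6.00 × 10^-10 m)
v = 1.21 × 10^6 m/s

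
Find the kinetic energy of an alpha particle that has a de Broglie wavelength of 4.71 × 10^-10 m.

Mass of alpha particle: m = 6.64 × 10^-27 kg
1.49 × 10^-22 J (or 9.30 × 10^-4 eV)

From λ = h/√(2mKE), we solve for KE:

λ² = h²/(2mKE)
KE = h²/(2mλ²)
KE = (6.626 × 10^-34 J·s)² / (2 × 6.64 × 10^-27 kg × (4.71 × 10^-10 m)²)
KE = 1.49 × 10^-22 J
KE = 9.30 × 10^-4 eV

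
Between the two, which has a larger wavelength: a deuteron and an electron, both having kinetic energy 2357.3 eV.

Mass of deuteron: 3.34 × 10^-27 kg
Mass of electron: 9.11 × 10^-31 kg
The electron has the longer wavelength.

Using λ = h/√(2mKE):

For deuteron: λ₁ = h/√(2m₁KE) = 4.17 × 10^-13 m
For electron: λ₂ = h/√(2m₂KE) = 2.53 × 10^-11 m

Since λ ∝ 1/√m at constant kinetic energy, the lighter particle has the longer wavelength.

The electron has the longer de Broglie wavelength.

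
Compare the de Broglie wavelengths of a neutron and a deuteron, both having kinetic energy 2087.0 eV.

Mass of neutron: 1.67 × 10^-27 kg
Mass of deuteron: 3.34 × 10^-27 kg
The neutron has the longer wavelength.

Using λ = h/√(2mKE):

For neutron: λ₁ = h/√(2m₁KE) = 6.27 × 10^-13 m
For deuteron: λ₂ = h/√(2m₂KE) = 4.43 × 10^-13 m

Since λ ∝ 1/√m at constant kinetic energy, the lighter particle has the longer wavelength.

The neutron has the longer de Broglie wavelength.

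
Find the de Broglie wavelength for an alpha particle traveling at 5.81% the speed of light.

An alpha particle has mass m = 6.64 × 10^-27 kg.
5.73 × 10^-15 m

Using the de Broglie relation λ = h/(mv):

v = 5.81% × c = 1.742 × 10^7 m/s

λ = h/(mv)
λ = (6.626 × 10^-34 J·s) / (6.64 × 10^-27 kg × 1.742 × 10^7 m/s)
λ = 5.73 × 10^-15 m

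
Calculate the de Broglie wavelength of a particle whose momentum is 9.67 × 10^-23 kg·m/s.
6.85 × 10^-12 m

Using the de Broglie relation λ = h/p:

λ = h/p
λ = (6.626 × 10^-34 J·s) / (9.67 × 10^-23 kg·m/s)
λ = 6.85 × 10^-12 m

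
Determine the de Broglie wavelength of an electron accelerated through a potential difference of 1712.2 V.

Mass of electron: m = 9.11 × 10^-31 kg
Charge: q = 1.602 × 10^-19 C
2.96 × 10^-11 m

When a particle is accelerated through voltage V, it gains kinetic energy KE = qV.

The de Broglie wavelength is then λ = h/√(2mqV):

λ = h/√(2mqV)
λ = (6.626 × 10^-34 J·s) / √(2 × 9.11 × 10^-31 kg × 1.602 × 10^-19 C × 1712.2 V)
λ = 2.96 × 10^-11 m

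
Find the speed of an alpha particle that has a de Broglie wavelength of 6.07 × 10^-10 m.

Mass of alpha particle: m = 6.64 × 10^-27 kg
1.64 × 10^2 m/s

From the de Broglie relation λ = h/(mv), we solve for v:

v = h/(mλ)
v = (6.626 × 10^-34 J·s) / (6.64 × 10^-27 kg × 6.07 × 10^-10 m)
v = 1.64 × 10^2 m/s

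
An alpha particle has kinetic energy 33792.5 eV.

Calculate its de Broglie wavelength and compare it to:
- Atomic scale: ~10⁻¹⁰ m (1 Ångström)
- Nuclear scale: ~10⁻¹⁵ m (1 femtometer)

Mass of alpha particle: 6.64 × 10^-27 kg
λ = 7.81 × 10^-14 m, which is between nuclear and atomic scales.

Using λ = h/√(2mKE):

KE = 33792.5 eV = 5.414 × 10^-15 J

λ = h/√(2mKE)
λ = (6.626 × 10^-34 J·s) / √(2 × 6.64 × 10^-27 kg × 5.414 × 10^-15 J)
λ = 7.81 × 10^-14 m

Comparison:
- Atomic scale (10⁻¹⁰ m): λ is 0.00078× this size
- Nuclear scale (10⁻¹⁵ m): λ is 78× this size

The wavelength is between nuclear and atomic scales.

This wavelength is appropriate for probing atomic structure but too large for nuclear physics experiments.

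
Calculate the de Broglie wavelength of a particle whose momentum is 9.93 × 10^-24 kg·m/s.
6.67 × 10^-11 m

Using the de Broglie relation λ = h/p:

λ = h/p
λ = (6.626 × 10^-34 J·s) / (9.93 × 10^-24 kg·m/s)
λ = 6.67 × 10^-11 m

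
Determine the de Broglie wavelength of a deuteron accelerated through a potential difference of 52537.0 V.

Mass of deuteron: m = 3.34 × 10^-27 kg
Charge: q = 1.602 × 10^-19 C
8.84 × 10^-14 m

When a particle is accelerated through voltage V, it gains kinetic energy KE = qV.

The de Broglie wavelength is then λ = h/√(2mqV):

λ = h/√(2mqV)
λ = (6.626 × 10^-34 J·s) / √(2 × 3.34 × 10^-27 kg × 1.602 × 10^-19 C × 52537.0 V)
λ = 8.84 × 10^-14 m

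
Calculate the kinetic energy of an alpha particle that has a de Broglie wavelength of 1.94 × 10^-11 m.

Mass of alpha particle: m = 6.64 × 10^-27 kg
8.78 × 10^-20 J (or 0.548 eV)

From λ = h/√(2mKE), we solve for KE:

λ² = h²/(2mKE)
KE = h²/(2mλ²)
KE = (6.626 × 10^-34 J·s)² / (2 × 6.64 × 10^-27 kg × (1.94 × 10^-11 m)²)
KE = 8.78 × 10^-20 J
KE = 0.548 eV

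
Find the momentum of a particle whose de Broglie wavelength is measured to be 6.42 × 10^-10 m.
1.03 × 10^-24 kg·m/s

From the de Broglie relation λ = h/p, we solve for p:

p = h/λ
p = (6.626 × 10^-34 J·s) / (6.42 × 10^-10 m)
p = 1.03 × 10^-24 kg·m/s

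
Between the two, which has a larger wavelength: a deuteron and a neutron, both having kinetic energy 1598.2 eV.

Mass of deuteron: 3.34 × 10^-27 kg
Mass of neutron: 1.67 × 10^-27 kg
The neutron has the longer wavelength.

Using λ = h/√(2mKE):

For deuteron: λ₁ = h/√(2m₁KE) = 5.07 × 10^-13 m
For neutron: λ₂ = h/√(2m₂KE) = 7.16 × 10^-13 m

Since λ ∝ 1/√m at constant kinetic energy, the lighter particle has the longer wavelength.

The neutron has the longer de Broglie wavelength.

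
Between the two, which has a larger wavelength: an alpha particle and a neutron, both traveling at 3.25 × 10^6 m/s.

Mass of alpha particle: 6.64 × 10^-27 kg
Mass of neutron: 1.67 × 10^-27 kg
The neutron has the longer wavelength.

Using λ = h/(mv), since both particles have the same velocity, the wavelength depends only on mass.

For alpha particle: λ₁ = h/(m₁v) = 3.07 × 10^-14 m
For neutron: λ₂ = h/(m₂v) = 1.22 × 10^-13 m

Since λ ∝ 1/m at constant velocity, the lighter particle has the longer wavelength.

The neutron has the longer de Broglie wavelength.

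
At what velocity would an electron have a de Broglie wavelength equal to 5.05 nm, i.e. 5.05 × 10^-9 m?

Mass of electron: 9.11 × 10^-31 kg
1.44 × 10^5 m/s

From λ = h/(mv), solve for v:

v = h/(mλ)
v = (6.626 × 10^-34 J·s) / (9.11 × 10^-31 kg × 5.05 × 10^-9 m)
v = 1.44 × 10^5 m/s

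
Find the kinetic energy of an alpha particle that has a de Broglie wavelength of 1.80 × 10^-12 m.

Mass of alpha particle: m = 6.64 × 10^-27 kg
1.02 × 10^-17 J (or 63.7 eV)

From λ = h/√(2mKE), we solve for KE:

λ² = h²/(2mKE)
KE = h²/(2mλ²)
KE = (6.626 × 10^-34 J·s)² / (2 × 6.64 × 10^-27 kg × (1.80 × 10^-12 m)²)
KE = 1.02 × 10^-17 J
KE = 63.7 eV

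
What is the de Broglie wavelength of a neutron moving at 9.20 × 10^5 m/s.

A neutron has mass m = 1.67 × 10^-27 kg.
4.31 × 10^-13 m

Using the de Broglie relation λ = h/(mv):

λ = h/(mv)
λ = (6.626 × 10^-34 J·s) / (1.67 × 10^-27 kg × 9.20 × 10^5 m/s)
λ = 4.31 × 10^-13 m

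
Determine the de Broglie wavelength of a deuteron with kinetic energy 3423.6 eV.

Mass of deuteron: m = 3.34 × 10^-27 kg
3.46 × 10^-13 m

Using λ = h/√(2mKE):

First convert KE to Joules: KE = 3423.6 eV = 5.485 × 10^-16 J

λ = h/√(2mKE)
λ = (6.626 × 10^-34 J·s) / √(2 × 3.34 × 10^-27 kg × 5.485 × 10^-16 J)
λ = 3.46 × 10^-13 m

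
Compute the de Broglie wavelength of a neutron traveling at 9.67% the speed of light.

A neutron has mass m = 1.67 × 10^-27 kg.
1.37 × 10^-14 m

Using the de Broglie relation λ = h/(mv):

v = 9.67% × c = 2.899 × 10^7 m/s

λ = h/(mv)
λ = (6.626 × 10^-34 J·s) / (1.67 × 10^-27 kg × 2.899 × 10^7 m/s)
λ = 1.37 × 10^-14 m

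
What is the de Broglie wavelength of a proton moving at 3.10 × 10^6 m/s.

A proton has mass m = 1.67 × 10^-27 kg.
1.28 × 10^-13 m

Using the de Broglie relation λ = h/(mv):

λ = h/(mv)
λ = (6.626 × 10^-34 J·s) / (1.67 × 10^-27 kg × 3.10 × 10^6 m/s)
λ = 1.28 × 10^-13 m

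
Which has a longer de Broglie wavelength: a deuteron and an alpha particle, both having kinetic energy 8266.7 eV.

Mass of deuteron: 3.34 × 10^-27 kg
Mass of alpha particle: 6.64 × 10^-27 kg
The deuteron has the longer wavelength.

Using λ = h/√(2mKE):

For deuteron: λ₁ = h/√(2m₁KE) = 2.23 × 10^-13 m
For alpha particle: λ₂ = h/√(2m₂KE) = 1.58 × 10^-13 m

Since λ ∝ 1/√m at constant kinetic energy, the lighter particle has the longer wavelength.

The deuteron has the longer de Broglie wavelength.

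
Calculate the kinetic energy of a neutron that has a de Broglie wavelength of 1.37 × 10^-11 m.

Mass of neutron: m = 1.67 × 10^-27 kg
7.00 × 10^-19 J (or 4.37 eV)

From λ = h/√(2mKE), we solve for KE:

λ² = h²/(2mKE)
KE = h²/(2mλ²)
KE = (6.626 × 10^-34 J·s)² / (2 × 1.67 × 10^-27 kg × (1.37 × 10^-11 m)²)
KE = 7.00 × 10^-19 J
KE = 4.37 eV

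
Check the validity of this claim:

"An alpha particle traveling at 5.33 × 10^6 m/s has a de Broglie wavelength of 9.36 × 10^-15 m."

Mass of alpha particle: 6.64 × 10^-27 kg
False

The claim is incorrect.

Using λ = h/(mv):
λ = (6.626 × 10^-34 J·s) / (6.64 × 10^-27 kg × 5.33 × 10^6 m/s)
λ = 1.87 × 10^-14 m

The actual wavelength differs from the claimed 9.36 × 10^-15 m.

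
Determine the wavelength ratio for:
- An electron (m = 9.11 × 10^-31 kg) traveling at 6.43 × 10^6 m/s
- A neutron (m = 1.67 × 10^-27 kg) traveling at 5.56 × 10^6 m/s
λ₁/λ₂ = 1.59 × 10^3

Using λ = h/(mv):

λ₁ = h/(m₁v₁) = 1.13 × 10^-10 m
λ₂ = h/(m₂v₂) = 7.14 × 10^-14 m

Ratio λ₁/λ₂ = (m₂v₂)/(m₁v₁)
         = (1.67 × 10^-27 kg × 5.56 × 10^6 m/s) / (9.11 × 10^-31 kg × 6.43 × 10^6 m/s)
         = 1.59 × 10^3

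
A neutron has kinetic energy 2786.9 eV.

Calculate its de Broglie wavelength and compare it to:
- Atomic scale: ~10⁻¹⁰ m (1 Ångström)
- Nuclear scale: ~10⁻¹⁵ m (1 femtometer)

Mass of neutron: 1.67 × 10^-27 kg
λ = 5.43 × 10^-13 m, which is between nuclear and atomic scales.

Using λ = h/√(2mKE):

KE = 2786.9 eV = 4.465 × 10^-16 J

λ = h/√(2mKE)
λ = (6.626 × 10^-34 J·s) / √(2 × 1.67 × 10^-27 kg × 4.465 × 10^-16 J)
λ = 5.43 × 10^-13 m

Comparison:
- Atomic scale (10⁻¹⁰ m): λ is 0.0054× this size
- Nuclear scale (10⁻¹⁵ m): λ is 5.4e+02× this size

The wavelength is between nuclear and atomic scales.

This wavelength is appropriate for probing atomic structure but too large for nuclear physics experiments.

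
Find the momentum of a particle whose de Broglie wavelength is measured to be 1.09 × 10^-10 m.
6.08 × 10^-24 kg·m/s

From the de Broglie relation λ = h/p, we solve for p:

p = h/λ
p = (6.626 × 10^-34 J·s) / (1.09 × 10^-10 m)
p = 6.08 × 10^-24 kg·m/s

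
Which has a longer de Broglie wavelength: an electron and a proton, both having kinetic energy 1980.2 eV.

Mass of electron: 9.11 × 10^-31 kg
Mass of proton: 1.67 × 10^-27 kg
The electron has the longer wavelength.

Using λ = h/√(2mKE):

For electron: λ₁ = h/√(2m₁KE) = 2.76 × 10^-11 m
For proton: λ₂ = h/√(2m₂KE) = 6.44 × 10^-13 m

Since λ ∝ 1/√m at constant kinetic energy, the lighter particle has the longer wavelength.

The electron has the longer de Broglie wavelength.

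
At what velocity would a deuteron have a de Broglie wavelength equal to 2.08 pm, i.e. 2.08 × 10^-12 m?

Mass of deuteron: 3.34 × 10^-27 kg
9.54 × 10^4 m/s

From λ = h/(mv), solve for v:

v = h/(mλ)
v = (6.626 × 10^-34 J·s) / (3.34 × 10^-27 kg × 2.08 × 10^-12 m)
v = 9.54 × 10^4 m/s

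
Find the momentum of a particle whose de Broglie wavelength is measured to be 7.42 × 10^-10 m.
8.93 × 10^-25 kg·m/s

From the de Broglie relation λ = h/p, we solve for p:

p = h/λ
p = (6.626 × 10^-34 J·s) / (7.42 × 10^-10 m)
p = 8.93 × 10^-25 kg·m/s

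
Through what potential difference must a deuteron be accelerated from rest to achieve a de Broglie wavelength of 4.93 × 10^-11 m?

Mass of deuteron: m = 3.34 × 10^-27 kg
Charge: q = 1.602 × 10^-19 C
1.69 × 10^-1 V

From λ = h/√(2mqV), we solve for V:

λ² = h²/(2mqV)
V = h²/(2mqλ²)
V = (6.626 × 10^-34 J·s)² / (2 × 3.34 × 10^-27 kg × 1.602 × 10^-19 C × (4.93 × 10^-11 m)²)
V = 1.69 × 10^-1 V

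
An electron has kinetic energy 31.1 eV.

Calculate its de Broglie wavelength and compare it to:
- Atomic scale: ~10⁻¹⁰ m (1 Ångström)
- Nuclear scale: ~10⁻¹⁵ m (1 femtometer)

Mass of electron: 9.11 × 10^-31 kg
λ = 2.20 × 10^-10 m, which is larger than typical atomic dimensions (~1 Å).

Using λ = h/√(2mKE):

KE = 31.1 eV = 4.983 × 10^-18 J

λ = h/√(2mKE)
λ = (6.626 × 10^-34 J·s) / √(2 × 9.11 × 10^-31 kg × 4.983 × 10^-18 J)
λ = 2.20 × 10^-10 m

Comparison:
- Atomic scale (10⁻¹⁰ m): λ is 2.2× this size
- Nuclear scale (10⁻¹⁵ m): λ is 2.2e+05× this size

The wavelength is larger than typical atomic dimensions (~1 Å).

This wavelength is significant for atomic-scale phenomena like electron diffraction from crystal lattices.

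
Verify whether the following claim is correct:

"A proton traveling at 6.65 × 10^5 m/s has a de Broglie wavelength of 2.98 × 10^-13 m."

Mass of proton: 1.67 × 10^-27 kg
False

The claim is incorrect.

Using λ = h/(mv):
λ = (6.626 × 10^-34 J·s) / (1.67 × 10^-27 kg × 6.65 × 10^5 m/s)
λ = 5.97 × 10^-13 m

The actual wavelength differs from the claimed 2.98 × 10^-13 m.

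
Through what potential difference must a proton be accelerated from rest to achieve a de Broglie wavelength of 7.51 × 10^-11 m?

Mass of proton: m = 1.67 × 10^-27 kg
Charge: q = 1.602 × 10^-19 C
1.45 × 10^-1 V

From λ = h/√(2mqV), we solve for V:

λ² = h²/(2mqV)
V = h²/(2mqλ²)
V = (6.626 × 10^-34 J·s)² / (2 × 1.67 × 10^-27 kg × 1.602 × 10^-19 C × (7.51 × 10^-11 m)²)
V = 1.45 × 10^-1 V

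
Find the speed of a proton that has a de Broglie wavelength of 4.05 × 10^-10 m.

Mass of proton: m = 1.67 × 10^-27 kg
9.80 × 10^2 m/s

From the de Broglie relation λ = h/(mv), we solve for v:

v = h/(mλ)
v = (6.626 × 10^-34 J·s) / (1.67 × 10^-27 kg × 4.05 × 10^-10 m)
v = 9.80 × 10^2 m/s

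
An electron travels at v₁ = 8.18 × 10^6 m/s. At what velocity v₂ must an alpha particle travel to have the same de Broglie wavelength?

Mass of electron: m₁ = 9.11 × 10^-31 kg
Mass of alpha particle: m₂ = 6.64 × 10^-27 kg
v₂ = 1.12 × 10^3 m/s

For equal de Broglie wavelengths: λ₁ = λ₂

h/(m₁v₁) = h/(m₂v₂)
m₁v₁ = m₂v₂
v₂ = v₁ · (m₁/m₂)

v₂ = 8.18 × 10^6 m/s × (9.11 × 10^-31 kg / 6.64 × 10^-27 kg)
v₂ = 1.12 × 10^3 m/s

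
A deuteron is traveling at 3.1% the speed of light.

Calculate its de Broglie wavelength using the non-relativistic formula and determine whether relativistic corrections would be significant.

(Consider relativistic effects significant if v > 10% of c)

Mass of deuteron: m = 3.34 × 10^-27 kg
No, relativistic corrections are not needed.

Using the non-relativistic de Broglie formula λ = h/(mv):

v = 3.1% × c = 9.294 × 10^6 m/s

λ = h/(mv)
λ = (6.626 × 10^-34 J·s) / (3.34 × 10^-27 kg × 9.294 × 10^6 m/s)
λ = 2.13 × 10^-14 m

Since v = 3.1% of c < 10% of c, relativistic corrections are NOT significant and this non-relativistic result is a good approximation.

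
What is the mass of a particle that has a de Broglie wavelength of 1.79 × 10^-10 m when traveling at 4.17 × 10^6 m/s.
8.88 × 10^-31 kg

From the de Broglie relation λ = h/(mv), we solve for m:

m = h/(λv)
m = (6.626 × 10^-34 J·s) / (1.79 × 10^-10 m × 4.17 × 10^6 m/s)
m = 8.88 × 10^-31 kg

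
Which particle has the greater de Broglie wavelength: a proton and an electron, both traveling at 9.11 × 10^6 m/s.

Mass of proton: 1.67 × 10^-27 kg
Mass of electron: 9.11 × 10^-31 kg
The electron has the longer wavelength.

Using λ = h/(mv), since both particles have the same velocity, the wavelength depends only on mass.

For proton: λ₁ = h/(m₁v) = 4.36 × 10^-14 m
For electron: λ₂ = h/(m₂v) = 7.98 × 10^-11 m

Since λ ∝ 1/m at constant velocity, the lighter particle has the longer wavelength.

The electron has the longer de Broglie wavelength.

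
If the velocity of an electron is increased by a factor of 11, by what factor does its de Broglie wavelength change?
The wavelength decreases by a factor of 11.

From λ = h/(mv), the wavelength is inversely proportional to velocity:

λ ∝ 1/v

If v → 11v, then λ → λ/11

When velocity is increased by a factor of 11, the wavelength decreases by a factor of 11.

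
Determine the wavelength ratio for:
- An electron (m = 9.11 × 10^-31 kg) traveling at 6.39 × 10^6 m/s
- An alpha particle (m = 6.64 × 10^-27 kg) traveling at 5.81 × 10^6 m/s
λ₁/λ₂ = 6.63 × 10^3

Using λ = h/(mv):

λ₁ = h/(m₁v₁) = 1.14 × 10^-10 m
λ₂ = h/(m₂v₂) = 1.72 × 10^-14 m

Ratio λ₁/λ₂ = (m₂v₂)/(m₁v₁)
         = (6.64 × 10^-27 kg × 5.81 × 10^6 m/s) / (9.11 × 10^-31 kg × 6.39 × 10^6 m/s)
         = 6.63 × 10^3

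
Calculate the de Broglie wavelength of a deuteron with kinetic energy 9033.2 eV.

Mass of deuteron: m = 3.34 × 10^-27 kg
2.13 × 10^-13 m

Using λ = h/√(2mKE):

First convert KE to Joules: KE = 9033.2 eV = 1.447 × 10^-15 J

λ = h/√(2mKE)
λ = (6.626 × 10^-34 J·s) / √(2 × 3.34 × 10^-27 kg × 1.447 × 10^-15 J)
λ = 2.13 × 10^-13 m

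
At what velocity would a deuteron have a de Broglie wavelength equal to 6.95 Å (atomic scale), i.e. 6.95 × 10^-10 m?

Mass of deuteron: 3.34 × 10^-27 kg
2.85 × 10^2 m/s

From λ = h/(mv), solve for v:

v = h/(mλ)
v = (6.626 × 10^-34 J·s) / (3.34 × 10^-27 kg × 6.95 × 10^-10 m)
v = 2.85 × 10^2 m/s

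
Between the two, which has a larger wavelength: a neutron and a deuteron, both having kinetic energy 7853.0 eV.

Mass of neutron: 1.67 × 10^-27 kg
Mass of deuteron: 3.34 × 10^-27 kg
The neutron has the longer wavelength.

Using λ = h/√(2mKE):

For neutron: λ₁ = h/√(2m₁KE) = 3.23 × 10^-13 m
For deuteron: λ₂ = h/√(2m₂KE) = 2.29 × 10^-13 m

Since λ ∝ 1/√m at constant kinetic energy, the lighter particle has the longer wavelength.

The neutron has the longer de Broglie wavelength.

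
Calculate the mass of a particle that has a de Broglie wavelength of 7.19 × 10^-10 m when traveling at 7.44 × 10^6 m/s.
1.24 × 10^-31 kg

From the de Broglie relation λ = h/(mv), we solve for m:

m = h/(λv)
m = (6.626 × 10^-34 J·s) / (7.19 × 10^-10 m × 7.44 × 10^6 m/s)
m = 1.24 × 10^-31 kg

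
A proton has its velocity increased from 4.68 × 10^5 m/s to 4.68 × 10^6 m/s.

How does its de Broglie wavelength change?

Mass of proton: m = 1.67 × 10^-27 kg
The wavelength decreases by a factor of 10.

Using λ = h/(mv):

Initial wavelength: λ₁ = h/(mv₁) = 8.48 × 10^-13 m
Final wavelength: λ₂ = h/(mv₂) = 8.48 × 10^-14 m

Since λ ∝ 1/v, when velocity increases by a factor of 10, the wavelength decreases by a factor of 10.

λ₂/λ₁ = v₁/v₂ = 1/10

The wavelength decreases by a factor of 10.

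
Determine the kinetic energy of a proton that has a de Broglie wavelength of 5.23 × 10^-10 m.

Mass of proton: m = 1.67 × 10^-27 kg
4.81 × 10^-22 J (or 3.00 × 10^-3 eV)

From λ = h/√(2mKE), we solve for KE:

λ² = h²/(2mKE)
KE = h²/(2mλ²)
KE = (6.626 × 10^-34 J·s)² / (2 × 1.67 × 10^-27 kg × (5.23 × 10^-10 m)²)
KE = 4.81 × 10^-22 J
KE = 3.00 × 10^-3 eV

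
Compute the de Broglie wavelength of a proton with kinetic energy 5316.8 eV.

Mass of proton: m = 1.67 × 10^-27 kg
3.93 × 10^-13 m

Using λ = h/√(2mKE):

First convert KE to Joules: KE = 5316.8 eV = 8.518 × 10^-16 J

λ = h/√(2mKE)
λ = (6.626 × 10^-34 J·s) / √(2 × 1.67 × 10^-27 kg × 8.518 × 10^-16 J)
λ = 3.93 × 10^-13 m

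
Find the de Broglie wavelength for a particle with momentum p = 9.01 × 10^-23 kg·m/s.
7.35 × 10^-12 m

Using the de Broglie relation λ = h/p:

λ = h/p
λ = (6.626 × 10^-34 J·s) / (9.01 × 10^-23 kg·m/s)
λ = 7.35 × 10^-12 m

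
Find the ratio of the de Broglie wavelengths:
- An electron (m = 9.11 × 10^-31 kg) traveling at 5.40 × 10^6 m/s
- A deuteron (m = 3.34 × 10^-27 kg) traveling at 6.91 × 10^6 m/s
λ₁/λ₂ = 4.69 × 10^3

Using λ = h/(mv):

λ₁ = h/(m₁v₁) = 1.35 × 10^-10 m
λ₂ = h/(m₂v₂) = 2.87 × 10^-14 m

Ratio λ₁/λ₂ = (m₂v₂)/(m₁v₁)
         = (3.34 × 10^-27 kg × 6.91 × 10^6 m/s) / (9.11 × 10^-31 kg × 5.40 × 10^6 m/s)
         = 4.69 × 10^3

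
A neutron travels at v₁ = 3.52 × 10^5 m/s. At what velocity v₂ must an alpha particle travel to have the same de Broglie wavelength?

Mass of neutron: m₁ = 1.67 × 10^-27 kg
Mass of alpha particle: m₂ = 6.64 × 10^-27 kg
v₂ = 8.85 × 10^4 m/s

For equal de Broglie wavelengths: λ₁ = λ₂

h/(m₁v₁) = h/(m₂v₂)
m₁v₁ = m₂v₂
v₂ = v₁ · (m₁/m₂)

v₂ = 3.52 × 10^5 m/s × (1.67 × 10^-27 kg / 6.64 × 10^-27 kg)
v₂ = 8.85 × 10^4 m/s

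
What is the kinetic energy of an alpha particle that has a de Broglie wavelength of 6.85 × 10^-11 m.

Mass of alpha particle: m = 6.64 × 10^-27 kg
7.05 × 10^-21 J (or 0.0440 eV)

From λ = h/√(2mKE), we solve for KE:

λ² = h²/(2mKE)
KE = h²/(2mλ²)
KE = (6.626 × 10^-34 J·s)² / (2 × 6.64 × 10^-27 kg × (6.85 × 10^-11 m)²)
KE = 7.05 × 10^-21 J
KE = 0.0440 eV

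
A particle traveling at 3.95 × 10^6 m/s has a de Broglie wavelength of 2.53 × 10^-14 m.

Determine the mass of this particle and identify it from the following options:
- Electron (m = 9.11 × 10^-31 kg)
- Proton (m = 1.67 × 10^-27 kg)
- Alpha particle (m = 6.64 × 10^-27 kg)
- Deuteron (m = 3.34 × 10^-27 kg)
The particle is an alpha particle.

From λ = h/(mv), solve for mass:

m = h/(λv)
m = (6.626 × 10^-34 J·s) / (2.53 × 10^-14 m × 3.95 × 10^6 m/s)
m = 6.63 × 10^-27 kg

Comparing with the listed masses, this is closest to an alpha particle.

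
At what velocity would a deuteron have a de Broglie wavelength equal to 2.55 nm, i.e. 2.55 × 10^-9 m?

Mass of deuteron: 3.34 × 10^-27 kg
7.78 × 10^1 m/s

From λ = h/(mv), solve for v:

v = h/(mλ)
v = (6.626 × 10^-34 J·s) / (3.34 × 10^-27 kg × 2.55 × 10^-9 m)
v = 7.78 × 10^1 m/s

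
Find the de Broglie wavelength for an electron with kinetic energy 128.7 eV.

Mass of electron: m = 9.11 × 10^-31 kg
1.08 × 10^-10 m

Using λ = h/√(2mKE):

First convert KE to Joules: KE = 128.7 eV = 2.062 × 10^-17 J

λ = h/√(2mKE)
λ = (6.626 × 10^-34 J·s) / √(2 × 9.11 × 10^-31 kg × 2.062 × 10^-17 J)
λ = 1.08 × 10^-10 m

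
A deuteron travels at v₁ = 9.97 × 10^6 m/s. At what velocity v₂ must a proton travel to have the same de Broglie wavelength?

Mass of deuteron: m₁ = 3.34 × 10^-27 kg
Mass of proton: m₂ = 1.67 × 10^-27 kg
v₂ = 1.99 × 10^7 m/s

For equal de Broglie wavelengths: λ₁ = λ₂

h/(m₁v₁) = h/(m₂v₂)
m₁v₁ = m₂v₂
v₂ = v₁ · (m₁/m₂)

v₂ = 9.97 × 10^6 m/s × (3.34 × 10^-27 kg / 1.67 × 10^-27 kg)
v₂ = 1.99 × 10^7 m/s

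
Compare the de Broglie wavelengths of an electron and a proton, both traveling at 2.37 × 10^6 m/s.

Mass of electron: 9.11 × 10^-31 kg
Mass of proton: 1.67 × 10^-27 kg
The electron has the longer wavelength.

Using λ = h/(mv), since both particles have the same velocity, the wavelength depends only on mass.

For electron: λ₁ = h/(m₁v) = 3.07 × 10^-10 m
For proton: λ₂ = h/(m₂v) = 1.67 × 10^-13 m

Since λ ∝ 1/m at constant velocity, the lighter particle has the longer wavelength.

The electron has the longer de Broglie wavelength.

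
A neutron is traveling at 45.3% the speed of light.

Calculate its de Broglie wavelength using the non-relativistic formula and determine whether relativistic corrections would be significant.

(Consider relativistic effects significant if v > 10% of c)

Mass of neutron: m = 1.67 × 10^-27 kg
Yes, relativistic corrections are needed.

Using the non-relativistic de Broglie formula λ = h/(mv):

v = 45.3% × c = 1.358 × 10^8 m/s

λ = h/(mv)
λ = (6.626 × 10^-34 J·s) / (1.67 × 10^-27 kg × 1.358 × 10^8 m/s)
λ = 2.92 × 10^-15 m

Since v = 45.3% of c > 10% of c, relativistic corrections ARE significant and the actual wavelength would differ from this non-relativistic estimate.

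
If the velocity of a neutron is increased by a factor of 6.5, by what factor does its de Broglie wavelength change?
The wavelength decreases by a factor of 6.5.

From λ = h/(mv), the wavelength is inversely proportional to velocity:

λ ∝ 1/v

If v → 6.5v, then λ → λ/6.5

When velocity is increased by a factor of 6.5, the wavelength decreases by a factor of 6.5.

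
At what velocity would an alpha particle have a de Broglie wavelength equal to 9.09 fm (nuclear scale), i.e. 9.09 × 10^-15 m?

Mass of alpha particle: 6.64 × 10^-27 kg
1.10 × 10^7 m/s

From λ = h/(mv), solve for v:

v = h/(mλ)
v = (6.626 × 10^-34 J·s) / (6.64 × 10^-27 kg × 9.09 × 10^-15 m)
v = 1.10 × 10^7 m/s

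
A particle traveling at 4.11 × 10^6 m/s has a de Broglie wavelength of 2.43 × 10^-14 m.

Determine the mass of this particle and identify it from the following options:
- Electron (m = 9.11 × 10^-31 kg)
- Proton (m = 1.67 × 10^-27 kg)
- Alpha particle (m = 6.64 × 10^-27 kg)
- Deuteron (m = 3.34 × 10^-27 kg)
The particle is an alpha particle.

From λ = h/(mv), solve for mass:

m = h/(λv)
m = (6.626 × 10^-34 J·s) / (2.43 × 10^-14 m × 4.11 × 10^6 m/s)
m = 6.63 × 10^-27 kg

Comparing with the listed masses, this is closest to an alpha particle.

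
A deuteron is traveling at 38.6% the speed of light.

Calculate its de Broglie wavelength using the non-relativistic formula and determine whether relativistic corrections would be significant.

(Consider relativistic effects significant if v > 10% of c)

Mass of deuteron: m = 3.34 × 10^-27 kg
Yes, relativistic corrections are needed.

Using the non-relativistic de Broglie formula λ = h/(mv):

v = 38.6% × c = 1.157 × 10^8 m/s

λ = h/(mv)
λ = (6.626 × 10^-34 J·s) / (3.34 × 10^-27 kg × 1.157 × 10^8 m/s)
λ = 1.71 × 10^-15 m

Since v = 38.6% of c > 10% of c, relativistic corrections ARE significant and the actual wavelength would differ from this non-relativistic estimate.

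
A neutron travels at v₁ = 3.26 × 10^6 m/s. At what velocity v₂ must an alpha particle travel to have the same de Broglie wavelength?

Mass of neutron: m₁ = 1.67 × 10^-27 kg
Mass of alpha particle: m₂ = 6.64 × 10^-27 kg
v₂ = 8.20 × 10^5 m/s

For equal de Broglie wavelengths: λ₁ = λ₂

h/(m₁v₁) = h/(m₂v₂)
m₁v₁ = m₂v₂
v₂ = v₁ · (m₁/m₂)

v₂ = 3.26 × 10^6 m/s × (1.67 × 10^-27 kg / 6.64 × 10^-27 kg)
v₂ = 8.20 × 10^5 m/s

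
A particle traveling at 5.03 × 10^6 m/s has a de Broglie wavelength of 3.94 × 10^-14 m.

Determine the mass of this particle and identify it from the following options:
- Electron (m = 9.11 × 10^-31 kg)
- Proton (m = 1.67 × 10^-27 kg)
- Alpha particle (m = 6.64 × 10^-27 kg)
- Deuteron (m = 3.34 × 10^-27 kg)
The particle is a deuteron.

From λ = h/(mv), solve for mass:

m = h/(λv)
m = (6.626 × 10^-34 J·s) / (3.94 × 10^-14 m × 5.03 × 10^6 m/s)
m = 3.34 × 10^-27 kg

Comparing with the listed masses, this is closest to a deuteron.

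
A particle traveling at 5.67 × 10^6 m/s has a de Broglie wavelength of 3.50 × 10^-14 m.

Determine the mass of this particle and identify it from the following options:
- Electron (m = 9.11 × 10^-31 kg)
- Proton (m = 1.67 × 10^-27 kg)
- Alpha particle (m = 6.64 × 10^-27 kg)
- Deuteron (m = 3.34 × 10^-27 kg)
The particle is a deuteron.

From λ = h/(mv), solve for mass:

m = h/(λv)
m = (6.626 × 10^-34 J·s) / (3.50 × 10^-14 m × 5.67 × 10^6 m/s)
m = 3.34 × 10^-27 kg

Comparing with the listed masses, this is closest to a deuteron.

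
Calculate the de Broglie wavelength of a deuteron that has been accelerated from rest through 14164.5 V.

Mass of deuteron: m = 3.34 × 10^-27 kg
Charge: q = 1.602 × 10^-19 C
1.70 × 10^-13 m

When a particle is accelerated through voltage V, it gains kinetic energy KE = qV.

The de Broglie wavelength is then λ = h/√(2mqV):

λ = h/√(2mqV)
λ = (6.626 × 10^-34 J·s) / √(2 × 3.34 × 10^-27 kg × 1.602 × 10^-19 C × 14164.5 V)
λ = 1.70 × 10^-13 m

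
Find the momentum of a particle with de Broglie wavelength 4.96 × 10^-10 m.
1.34 × 10^-24 kg·m/s

From the de Broglie relation λ = h/p, we solve for p:

p = h/λ
p = (6.626 × 10^-34 J·s) / (4.96 × 10^-10 m)
p = 1.34 × 10^-24 kg·m/s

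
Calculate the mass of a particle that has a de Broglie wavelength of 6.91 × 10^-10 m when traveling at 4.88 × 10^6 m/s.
1.96 × 10^-31 kg

From the de Broglie relation λ = h/(mv), we solve for m:

m = h/(λv)
m = (6.626 × 10^-34 J·s) / (6.91 × 10^-10 m × 4.88 × 10^6 m/s)
m = 1.96 × 10^-31 kg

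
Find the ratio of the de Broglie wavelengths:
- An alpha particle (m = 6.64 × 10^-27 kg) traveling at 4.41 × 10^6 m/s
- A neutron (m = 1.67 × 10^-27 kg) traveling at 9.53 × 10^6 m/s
λ₁/λ₂ = 0.544

Using λ = h/(mv):

λ₁ = h/(m₁v₁) = 2.26 × 10^-14 m
λ₂ = h/(m₂v₂) = 4.16 × 10^-14 m

Ratio λ₁/λ₂ = (m₂v₂)/(m₁v₁)
         = (1.67 × 10^-27 kg × 9.53 × 10^6 m/s) / (6.64 × 10^-27 kg × 4.41 × 10^6 m/s)
         = 0.544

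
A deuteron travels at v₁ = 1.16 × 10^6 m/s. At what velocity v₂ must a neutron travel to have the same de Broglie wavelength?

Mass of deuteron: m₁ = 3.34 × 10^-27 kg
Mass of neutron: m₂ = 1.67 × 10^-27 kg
v₂ = 2.32 × 10^6 m/s

For equal de Broglie wavelengths: λ₁ = λ₂

h/(m₁v₁) = h/(m₂v₂)
m₁v₁ = m₂v₂
v₂ = v₁ · (m₁/m₂)

v₂ = 1.16 × 10^6 m/s × (3.34 × 10^-27 kg / 1.67 × 10^-27 kg)
v₂ = 2.32 × 10^6 m/s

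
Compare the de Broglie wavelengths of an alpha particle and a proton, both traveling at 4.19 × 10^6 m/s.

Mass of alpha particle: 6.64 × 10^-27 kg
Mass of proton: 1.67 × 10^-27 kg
The proton has the longer wavelength.

Using λ = h/(mv), since both particles have the same velocity, the wavelength depends only on mass.

For alpha particle: λ₁ = h/(m₁v) = 2.38 × 10^-14 m
For proton: λ₂ = h/(m₂v) = 9.47 × 10^-14 m

Since λ ∝ 1/m at constant velocity, the lighter particle has the longer wavelength.

The proton has the longer de Broglie wavelength.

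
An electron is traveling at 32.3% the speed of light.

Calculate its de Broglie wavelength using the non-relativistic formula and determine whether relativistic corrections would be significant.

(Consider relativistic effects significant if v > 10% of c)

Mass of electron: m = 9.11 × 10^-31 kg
Yes, relativistic corrections are needed.

Using the non-relativistic de Broglie formula λ = h/(mv):

v = 32.3% × c = 9.683 × 10^7 m/s

λ = h/(mv)
λ = (6.626 × 10^-34 J·s) / (9.11 × 10^-31 kg × 9.683 × 10^7 m/s)
λ = 7.51 × 10^-12 m

Since v = 32.3% of c > 10% of c, relativistic corrections ARE significant and the actual wavelength would differ from this non-relativistic estimate.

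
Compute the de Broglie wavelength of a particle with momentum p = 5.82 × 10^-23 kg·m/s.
1.14 × 10^-11 m

Using the de Broglie relation λ = h/p:

λ = h/p
λ = (6.626 × 10^-34 J·s) / (5.82 × 10^-23 kg·m/s)
λ = 1.14 × 10^-11 m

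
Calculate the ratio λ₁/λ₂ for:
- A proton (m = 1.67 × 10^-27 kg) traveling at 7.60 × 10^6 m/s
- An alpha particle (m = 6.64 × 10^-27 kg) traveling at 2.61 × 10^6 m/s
λ₁/λ₂ = 1.37

Using λ = h/(mv):

λ₁ = h/(m₁v₁) = 5.22 × 10^-14 m
λ₂ = h/(m₂v₂) = 3.82 × 10^-14 m

Ratio λ₁/λ₂ = (m₂v₂)/(m₁v₁)
         = (6.64 × 10^-27 kg × 2.61 × 10^6 m/s) / (1.67 × 10^-27 kg × 7.60 × 10^6 m/s)
         = 1.37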